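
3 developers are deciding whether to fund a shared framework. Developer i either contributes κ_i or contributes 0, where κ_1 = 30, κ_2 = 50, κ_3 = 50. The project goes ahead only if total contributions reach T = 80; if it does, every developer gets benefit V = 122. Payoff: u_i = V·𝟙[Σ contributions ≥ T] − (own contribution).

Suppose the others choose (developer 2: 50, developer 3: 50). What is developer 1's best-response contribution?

Others' total = 100 ≥ 80; contributing adds cost 30 for no extra benefit.
Best response: 0.

0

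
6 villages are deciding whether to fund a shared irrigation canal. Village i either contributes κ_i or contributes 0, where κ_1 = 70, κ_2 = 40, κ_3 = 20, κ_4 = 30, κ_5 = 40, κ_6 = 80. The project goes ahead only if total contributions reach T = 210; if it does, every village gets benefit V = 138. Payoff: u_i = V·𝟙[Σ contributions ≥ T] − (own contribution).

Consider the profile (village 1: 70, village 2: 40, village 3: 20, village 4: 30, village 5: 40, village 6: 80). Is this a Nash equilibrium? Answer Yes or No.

No

Total = 280 ≥ 210: provided.
Village 1 (pledges 70, payoff 68): dropping to 0 → total 210, payoff 138. Profitable deviation.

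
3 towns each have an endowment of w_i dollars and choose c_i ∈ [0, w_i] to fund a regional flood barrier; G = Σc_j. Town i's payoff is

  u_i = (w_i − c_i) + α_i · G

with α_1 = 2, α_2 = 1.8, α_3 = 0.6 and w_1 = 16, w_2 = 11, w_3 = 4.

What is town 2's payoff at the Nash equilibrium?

48.6

∂u_i/∂c_i = α_i − 1, so town i contributes w_i if α_i > 1, else 0.
α_i > 1 for i ∈ {1, 2}; NE contributions (16, 11, 0), G = 27.
u_2 = (11 − 11) + 1.8·27 = 48.6.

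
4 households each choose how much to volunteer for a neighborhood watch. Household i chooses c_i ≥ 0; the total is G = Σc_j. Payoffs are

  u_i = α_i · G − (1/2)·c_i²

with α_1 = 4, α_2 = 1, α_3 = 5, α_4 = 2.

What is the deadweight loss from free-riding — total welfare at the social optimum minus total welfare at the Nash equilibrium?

167

Household i's FOC: ∂u_i/∂c_i = α_i − c_i = 0, so c_i* = α_i.
NE contributions = (4, 1, 5, 2); G = 12.
W^NE = (Σα)·G − ½Σα_i² = 12² − ½·46 = 121.
Planner sets c_i = Σα_j = 12 for every i, so G^SO = 4·12 = 48.
W^SO = (Σα)·G^SO − ½·4·(Σα)² = (4/2)·12² = 288.
Deadweight loss = W^SO − W^NE = 167.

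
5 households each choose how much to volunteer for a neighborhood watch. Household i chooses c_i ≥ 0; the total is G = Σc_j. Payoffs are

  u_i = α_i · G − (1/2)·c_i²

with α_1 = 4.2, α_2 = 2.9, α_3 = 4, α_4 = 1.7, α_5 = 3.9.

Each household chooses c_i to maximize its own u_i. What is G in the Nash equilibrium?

Household i's FOC: ∂u_i/∂c_i = α_i − c_i = 0, so c_i* = α_i.
NE contributions = (4.2, 2.9, 4, 1.7, 3.9); G = 16.7.

16.7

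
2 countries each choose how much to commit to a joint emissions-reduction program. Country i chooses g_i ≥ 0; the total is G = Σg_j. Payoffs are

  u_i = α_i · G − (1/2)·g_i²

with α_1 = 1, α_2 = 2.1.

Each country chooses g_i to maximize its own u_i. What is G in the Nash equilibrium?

3.1

Country i's FOC: ∂u_i/∂g_i = α_i − g_i = 0, so g_i* = α_i.
NE contributions = (1, 2.1); G = 3.1.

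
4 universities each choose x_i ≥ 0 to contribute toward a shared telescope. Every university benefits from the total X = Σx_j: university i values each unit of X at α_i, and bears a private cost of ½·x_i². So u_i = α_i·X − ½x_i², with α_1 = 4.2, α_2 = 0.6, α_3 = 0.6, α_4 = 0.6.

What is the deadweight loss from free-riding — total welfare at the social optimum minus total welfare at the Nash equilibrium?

University i's FOC: ∂u_i/∂x_i = α_i − x_i = 0, so x_i* = α_i.
NE contributions = (4.2, 0.6, 0.6, 0.6); X = 6.
W^NE = (Σα)·X − ½Σα_i² = 6² − ½·18.72 = 26.64.
Planner sets x_i = Σα_j = 6 for every i, so X^SO = 4·6 = 24.
W^SO = (Σα)·X^SO − ½·4·(Σα)² = (4/2)·6² = 72.
Deadweight loss = W^SO − W^NE = 45.36.

45.36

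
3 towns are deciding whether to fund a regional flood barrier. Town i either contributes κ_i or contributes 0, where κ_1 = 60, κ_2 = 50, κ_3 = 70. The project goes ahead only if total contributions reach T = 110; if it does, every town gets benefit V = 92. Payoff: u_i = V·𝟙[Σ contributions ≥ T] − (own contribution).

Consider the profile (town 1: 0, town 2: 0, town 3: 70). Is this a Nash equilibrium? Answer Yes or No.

Total = 70 < 110: not provided.
Town 1 (pledges 0, payoff 0): pledging 60 → total 130, payoff 32. Profitable deviation.

No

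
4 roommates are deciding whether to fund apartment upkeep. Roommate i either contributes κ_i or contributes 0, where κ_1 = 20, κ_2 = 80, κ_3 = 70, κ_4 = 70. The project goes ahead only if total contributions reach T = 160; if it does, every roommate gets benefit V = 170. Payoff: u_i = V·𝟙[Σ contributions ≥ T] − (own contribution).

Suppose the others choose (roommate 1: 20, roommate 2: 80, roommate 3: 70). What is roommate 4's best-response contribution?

Others' total = 170 ≥ 160; contributing adds cost 70 for no extra benefit.
Best response: 0.

0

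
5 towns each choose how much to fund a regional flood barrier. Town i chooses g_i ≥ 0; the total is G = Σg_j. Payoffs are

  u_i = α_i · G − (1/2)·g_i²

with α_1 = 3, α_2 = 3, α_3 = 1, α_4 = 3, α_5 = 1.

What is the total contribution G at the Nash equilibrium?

11

Town i's FOC: ∂u_i/∂g_i = α_i − g_i = 0, so g_i* = α_i.
NE contributions = (3, 3, 1, 3, 1); G = 11.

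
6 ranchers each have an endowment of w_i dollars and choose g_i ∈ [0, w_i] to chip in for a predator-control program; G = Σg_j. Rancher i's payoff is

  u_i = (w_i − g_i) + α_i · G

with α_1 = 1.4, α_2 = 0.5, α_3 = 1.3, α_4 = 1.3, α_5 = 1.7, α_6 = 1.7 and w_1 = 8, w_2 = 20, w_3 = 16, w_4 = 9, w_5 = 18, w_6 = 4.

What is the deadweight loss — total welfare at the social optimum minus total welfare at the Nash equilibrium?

138

∂u_i/∂g_i = α_i − 1, so rancher i contributes w_i if α_i > 1, else 0.
α_i > 1 for i ∈ {1, 3, 4, 5, 6}; NE contributions (8, 0, 16, 9, 18, 4), G = 55.
W^NE = Σw_i − G^NE + (Σα_i)·G^NE = 75 + 6.9·55 = 454.5.
Planner: ∂(Σu_j)/∂g_i = Σα_j − 1 = 6.9 > 0, so everyone contributes w_i; G^SO = 75, W^SO = 75 + 6.9·75 = 592.5.
Deadweight loss = 138.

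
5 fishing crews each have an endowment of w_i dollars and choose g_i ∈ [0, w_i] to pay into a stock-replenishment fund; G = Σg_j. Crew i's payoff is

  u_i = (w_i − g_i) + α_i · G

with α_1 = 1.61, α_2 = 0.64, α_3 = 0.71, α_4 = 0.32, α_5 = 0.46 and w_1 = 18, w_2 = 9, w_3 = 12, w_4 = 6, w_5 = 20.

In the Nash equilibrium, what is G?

18

∂u_i/∂g_i = α_i − 1, so crew i contributes w_i if α_i > 1, else 0.
α_i > 1 for i ∈ {1}; NE contributions (18, 0, 0, 0, 0), G = 18.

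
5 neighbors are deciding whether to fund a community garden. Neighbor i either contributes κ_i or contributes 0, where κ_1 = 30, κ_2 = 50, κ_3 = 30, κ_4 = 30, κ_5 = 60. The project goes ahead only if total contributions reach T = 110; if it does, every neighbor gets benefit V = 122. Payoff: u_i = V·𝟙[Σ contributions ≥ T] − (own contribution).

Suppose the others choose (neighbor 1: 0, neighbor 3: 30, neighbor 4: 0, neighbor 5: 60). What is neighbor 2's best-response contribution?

50

Others' total = 90. Contributing 50 brings total to 140 ≥ 110: gain V − κ_2 = 72.
Best response: 50.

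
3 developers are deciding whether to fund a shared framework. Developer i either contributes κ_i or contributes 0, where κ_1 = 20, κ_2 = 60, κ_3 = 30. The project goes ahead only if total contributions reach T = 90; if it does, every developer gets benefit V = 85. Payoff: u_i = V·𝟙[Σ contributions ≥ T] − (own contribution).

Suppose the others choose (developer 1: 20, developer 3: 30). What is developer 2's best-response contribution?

Others' total = 50. Contributing 60 brings total to 110 ≥ 90: gain V − κ_2 = 25.
Best response: 60.

60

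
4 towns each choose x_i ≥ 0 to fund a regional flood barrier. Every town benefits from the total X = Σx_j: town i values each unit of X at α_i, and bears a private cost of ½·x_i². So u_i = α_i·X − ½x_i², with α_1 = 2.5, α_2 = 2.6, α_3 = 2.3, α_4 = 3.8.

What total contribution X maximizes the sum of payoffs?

44.8

Planner FOC: ∂(Σu_j)/∂x_i = (Σα_j) − x_i = 0, so x_i^SO = Σα_j = 11.2 for every i; X^SO = 44.8.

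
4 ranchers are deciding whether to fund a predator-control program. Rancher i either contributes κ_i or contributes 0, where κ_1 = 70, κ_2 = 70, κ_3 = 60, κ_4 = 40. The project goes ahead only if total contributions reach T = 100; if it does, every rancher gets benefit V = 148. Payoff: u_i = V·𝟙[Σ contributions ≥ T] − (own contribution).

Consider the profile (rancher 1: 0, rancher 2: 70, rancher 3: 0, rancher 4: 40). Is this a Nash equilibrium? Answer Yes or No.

Total = 110 ≥ 100: provided.
Rancher 1 (pledges 0, payoff 148): pledging 70 → total 180, payoff 78. No gain.
Rancher 2 (pledges 70, payoff 78): dropping to 0 → total 40, payoff 0. No gain.
Rancher 3 (pledges 0, payoff 148): pledging 60 → total 170, payoff 88. No gain.
Rancher 4 (pledges 40, payoff 108): dropping to 0 → total 70, payoff 0. No gain.

Yes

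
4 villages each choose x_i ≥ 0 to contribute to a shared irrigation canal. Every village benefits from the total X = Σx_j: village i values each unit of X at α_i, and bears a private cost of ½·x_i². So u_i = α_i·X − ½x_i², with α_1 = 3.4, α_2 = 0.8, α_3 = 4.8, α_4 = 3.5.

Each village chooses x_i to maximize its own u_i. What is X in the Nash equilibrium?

Village i's FOC: ∂u_i/∂x_i = α_i − x_i = 0, so x_i* = α_i.
NE contributions = (3.4, 0.8, 4.8, 3.5); X = 12.5.

12.5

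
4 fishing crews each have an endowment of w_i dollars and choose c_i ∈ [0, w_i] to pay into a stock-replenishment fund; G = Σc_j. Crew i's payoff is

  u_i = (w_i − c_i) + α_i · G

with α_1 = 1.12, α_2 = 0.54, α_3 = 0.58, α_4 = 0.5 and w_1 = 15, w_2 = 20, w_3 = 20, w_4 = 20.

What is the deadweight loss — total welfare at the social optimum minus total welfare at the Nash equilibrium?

∂u_i/∂c_i = α_i − 1, so crew i contributes w_i if α_i > 1, else 0.
α_i > 1 for i ∈ {1}; NE contributions (15, 0, 0, 0), G = 15.
W^NE = Σw_i − G^NE + (Σα_i)·G^NE = 75 + 1.74·15 = 101.1.
Planner: ∂(Σu_j)/∂c_i = Σα_j − 1 = 1.74 > 0, so everyone contributes w_i; G^SO = 75, W^SO = 75 + 1.74·75 = 205.5.
Deadweight loss = 104.4.

104.4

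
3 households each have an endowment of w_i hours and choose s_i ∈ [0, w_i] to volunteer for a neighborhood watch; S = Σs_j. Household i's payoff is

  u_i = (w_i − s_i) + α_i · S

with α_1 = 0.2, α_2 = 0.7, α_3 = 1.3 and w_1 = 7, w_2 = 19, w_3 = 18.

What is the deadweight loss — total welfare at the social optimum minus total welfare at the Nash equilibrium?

∂u_i/∂s_i = α_i − 1, so household i contributes w_i if α_i > 1, else 0.
α_i > 1 for i ∈ {3}; NE contributions (0, 0, 18), S = 18.
W^NE = Σw_i − S^NE + (Σα_i)·S^NE = 44 + 1.2·18 = 65.6.
Planner: ∂(Σu_j)/∂s_i = Σα_j − 1 = 1.2 > 0, so everyone contributes w_i; S^SO = 44, W^SO = 44 + 1.2·44 = 96.8.
Deadweight loss = 31.2.

31.2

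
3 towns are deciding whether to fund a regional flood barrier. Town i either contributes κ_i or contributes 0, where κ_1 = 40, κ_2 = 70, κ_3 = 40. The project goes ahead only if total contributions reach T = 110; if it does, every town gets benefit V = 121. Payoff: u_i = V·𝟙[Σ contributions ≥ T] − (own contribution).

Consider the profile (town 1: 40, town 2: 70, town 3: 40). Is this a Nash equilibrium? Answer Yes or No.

Total = 150 ≥ 110: provided.
Town 1 (pledges 40, payoff 81): dropping to 0 → total 110, payoff 121. Profitable deviation.

No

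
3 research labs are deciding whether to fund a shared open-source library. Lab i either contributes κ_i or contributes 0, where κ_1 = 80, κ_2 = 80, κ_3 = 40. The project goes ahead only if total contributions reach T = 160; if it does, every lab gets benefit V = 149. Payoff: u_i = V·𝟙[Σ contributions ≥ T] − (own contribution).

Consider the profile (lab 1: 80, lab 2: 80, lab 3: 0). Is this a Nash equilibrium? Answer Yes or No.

Total = 160 ≥ 160: provided.
Lab 1 (pledges 80, payoff 69): dropping to 0 → total 80, payoff 0. No gain.
Lab 2 (pledges 80, payoff 69): dropping to 0 → total 80, payoff 0. No gain.
Lab 3 (pledges 0, payoff 149): pledging 40 → total 200, payoff 109. No gain.

Yes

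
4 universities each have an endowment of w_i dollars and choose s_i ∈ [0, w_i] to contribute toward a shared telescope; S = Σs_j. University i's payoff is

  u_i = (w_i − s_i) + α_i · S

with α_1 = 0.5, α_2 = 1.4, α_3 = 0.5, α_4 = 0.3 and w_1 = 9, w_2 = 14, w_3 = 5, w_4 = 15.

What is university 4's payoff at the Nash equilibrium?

19.2

∂u_i/∂s_i = α_i − 1, so university i contributes w_i if α_i > 1, else 0.
α_i > 1 for i ∈ {2}; NE contributions (0, 14, 0, 0), S = 14.
u_4 = (15 − 0) + 0.3·14 = 19.2.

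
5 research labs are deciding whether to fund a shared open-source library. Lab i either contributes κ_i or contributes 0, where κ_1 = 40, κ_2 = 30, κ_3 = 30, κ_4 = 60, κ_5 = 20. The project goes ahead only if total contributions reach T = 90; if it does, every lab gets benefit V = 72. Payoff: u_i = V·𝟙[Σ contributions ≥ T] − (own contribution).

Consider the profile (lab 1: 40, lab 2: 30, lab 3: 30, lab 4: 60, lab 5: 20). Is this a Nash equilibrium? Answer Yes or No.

No

Total = 180 ≥ 90: provided.
Lab 1 (pledges 40, payoff 32): dropping to 0 → total 140, payoff 72. Profitable deviation.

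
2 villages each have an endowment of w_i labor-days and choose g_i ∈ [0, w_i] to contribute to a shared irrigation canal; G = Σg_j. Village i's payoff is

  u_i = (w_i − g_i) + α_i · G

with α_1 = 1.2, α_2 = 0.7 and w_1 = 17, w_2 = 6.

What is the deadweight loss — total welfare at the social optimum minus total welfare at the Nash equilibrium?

5.4

∂u_i/∂g_i = α_i − 1, so village i contributes w_i if α_i > 1, else 0.
α_i > 1 for i ∈ {1}; NE contributions (17, 0), G = 17.
W^NE = Σw_i − G^NE + (Σα_i)·G^NE = 23 + 0.9·17 = 38.3.
Planner: ∂(Σu_j)/∂g_i = Σα_j − 1 = 0.9 > 0, so everyone contributes w_i; G^SO = 23, W^SO = 23 + 0.9·23 = 43.7.
Deadweight loss = 5.4.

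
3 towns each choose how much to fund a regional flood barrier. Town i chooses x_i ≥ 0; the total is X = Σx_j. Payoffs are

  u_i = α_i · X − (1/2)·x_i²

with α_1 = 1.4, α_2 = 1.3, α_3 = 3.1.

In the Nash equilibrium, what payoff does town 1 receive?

7.14

Town i's FOC: ∂u_i/∂x_i = α_i − x_i = 0, so x_i* = α_i.
NE contributions = (1.4, 1.3, 3.1); X = 5.8.
u_1 = α_1·X − ½·(x_1)² = 1.4·5.8 − ½·1.4² = 7.14.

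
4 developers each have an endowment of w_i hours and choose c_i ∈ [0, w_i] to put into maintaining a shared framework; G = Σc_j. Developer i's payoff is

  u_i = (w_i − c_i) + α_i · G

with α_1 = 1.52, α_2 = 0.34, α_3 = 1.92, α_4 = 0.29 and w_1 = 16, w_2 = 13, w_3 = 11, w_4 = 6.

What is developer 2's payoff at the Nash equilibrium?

∂u_i/∂c_i = α_i − 1, so developer i contributes w_i if α_i > 1, else 0.
α_i > 1 for i ∈ {1, 3}; NE contributions (16, 0, 11, 0), G = 27.
u_2 = (13 − 0) + 0.34·27 = 22.18.

22.18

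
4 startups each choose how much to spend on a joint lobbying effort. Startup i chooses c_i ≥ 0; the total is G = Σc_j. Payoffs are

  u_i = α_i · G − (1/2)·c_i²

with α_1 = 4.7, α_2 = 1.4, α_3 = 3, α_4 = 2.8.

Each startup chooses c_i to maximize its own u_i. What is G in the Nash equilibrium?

Startup i's FOC: ∂u_i/∂c_i = α_i − c_i = 0, so c_i* = α_i.
NE contributions = (4.7, 1.4, 3, 2.8); G = 11.9.

11.9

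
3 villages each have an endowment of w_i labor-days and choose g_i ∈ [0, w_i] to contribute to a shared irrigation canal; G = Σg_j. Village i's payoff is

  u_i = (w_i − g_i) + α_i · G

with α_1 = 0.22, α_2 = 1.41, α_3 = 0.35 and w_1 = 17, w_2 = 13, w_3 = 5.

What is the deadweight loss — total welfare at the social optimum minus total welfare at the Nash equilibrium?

21.56

∂u_i/∂g_i = α_i − 1, so village i contributes w_i if α_i > 1, else 0.
α_i > 1 for i ∈ {2}; NE contributions (0, 13, 0), G = 13.
W^NE = Σw_i − G^NE + (Σα_i)·G^NE = 35 + 0.98·13 = 47.74.
Planner: ∂(Σu_j)/∂g_i = Σα_j − 1 = 0.98 > 0, so everyone contributes w_i; G^SO = 35, W^SO = 35 + 0.98·35 = 69.3.
Deadweight loss = 21.56.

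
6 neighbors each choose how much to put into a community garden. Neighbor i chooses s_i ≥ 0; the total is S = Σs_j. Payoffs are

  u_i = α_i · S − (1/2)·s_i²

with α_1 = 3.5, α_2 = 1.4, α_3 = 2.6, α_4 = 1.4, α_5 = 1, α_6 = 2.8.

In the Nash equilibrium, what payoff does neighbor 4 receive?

16.8

Neighbor i's FOC: ∂u_i/∂s_i = α_i − s_i = 0, so s_i* = α_i.
NE contributions = (3.5, 1.4, 2.6, 1.4, 1, 2.8); S = 12.7.
u_4 = α_4·S − ½·(s_4)² = 1.4·12.7 − ½·1.4² = 16.8.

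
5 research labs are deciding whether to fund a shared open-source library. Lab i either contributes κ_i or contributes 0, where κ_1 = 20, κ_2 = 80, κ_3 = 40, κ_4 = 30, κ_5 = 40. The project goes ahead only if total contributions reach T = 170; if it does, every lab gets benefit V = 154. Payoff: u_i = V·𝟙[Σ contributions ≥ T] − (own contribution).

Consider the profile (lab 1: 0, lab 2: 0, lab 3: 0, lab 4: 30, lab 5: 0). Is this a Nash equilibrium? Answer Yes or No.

No

Total = 30 < 170: not provided.
Lab 1 (pledges 0, payoff 0): pledging 20 → total 50, payoff -20. No gain.
Lab 2 (pledges 0, payoff 0): pledging 80 → total 110, payoff -80. No gain.
Lab 3 (pledges 0, payoff 0): pledging 40 → total 70, payoff -40. No gain.
Lab 4 (pledges 30, payoff -30): dropping to 0 → total 0, payoff 0. Profitable deviation.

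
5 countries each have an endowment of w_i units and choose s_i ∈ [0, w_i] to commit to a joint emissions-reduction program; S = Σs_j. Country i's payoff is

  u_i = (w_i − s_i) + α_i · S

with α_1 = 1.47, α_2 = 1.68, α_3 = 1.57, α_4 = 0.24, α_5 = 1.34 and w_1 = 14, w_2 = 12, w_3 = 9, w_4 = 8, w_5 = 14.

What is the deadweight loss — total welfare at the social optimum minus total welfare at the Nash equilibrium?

∂u_i/∂s_i = α_i − 1, so country i contributes w_i if α_i > 1, else 0.
α_i > 1 for i ∈ {1, 2, 3, 5}; NE contributions (14, 12, 9, 0, 14), S = 49.
W^NE = Σw_i − S^NE + (Σα_i)·S^NE = 57 + 5.3·49 = 316.7.
Planner: ∂(Σu_j)/∂s_i = Σα_j − 1 = 5.3 > 0, so everyone contributes w_i; S^SO = 57, W^SO = 57 + 5.3·57 = 359.1.
Deadweight loss = 42.4.

42.4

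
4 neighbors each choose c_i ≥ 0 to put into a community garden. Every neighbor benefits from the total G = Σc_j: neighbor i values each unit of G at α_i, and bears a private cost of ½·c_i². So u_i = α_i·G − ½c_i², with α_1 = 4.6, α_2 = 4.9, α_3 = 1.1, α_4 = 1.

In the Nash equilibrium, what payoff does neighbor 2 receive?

44.835

Neighbor i's FOC: ∂u_i/∂c_i = α_i − c_i = 0, so c_i* = α_i.
NE contributions = (4.6, 4.9, 1.1, 1); G = 11.6.
u_2 = α_2·G − ½·(c_2)² = 4.9·11.6 − ½·4.9² = 44.835.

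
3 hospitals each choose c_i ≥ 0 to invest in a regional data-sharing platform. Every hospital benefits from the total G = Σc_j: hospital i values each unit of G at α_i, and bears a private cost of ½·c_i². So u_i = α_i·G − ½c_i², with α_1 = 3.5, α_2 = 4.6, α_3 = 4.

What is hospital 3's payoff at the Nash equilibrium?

Hospital i's FOC: ∂u_i/∂c_i = α_i − c_i = 0, so c_i* = α_i.
NE contributions = (3.5, 4.6, 4); G = 12.1.
u_3 = α_3·G − ½·(c_3)² = 4·12.1 − ½·4² = 40.4.

40.4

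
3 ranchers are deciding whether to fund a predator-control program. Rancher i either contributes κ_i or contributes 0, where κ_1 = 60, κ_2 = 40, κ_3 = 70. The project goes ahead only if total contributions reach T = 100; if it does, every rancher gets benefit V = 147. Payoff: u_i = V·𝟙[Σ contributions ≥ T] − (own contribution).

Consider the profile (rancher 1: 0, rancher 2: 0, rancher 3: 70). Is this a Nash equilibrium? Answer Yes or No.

No

Total = 70 < 100: not provided.
Rancher 1 (pledges 0, payoff 0): pledging 60 → total 130, payoff 87. Profitable deviation.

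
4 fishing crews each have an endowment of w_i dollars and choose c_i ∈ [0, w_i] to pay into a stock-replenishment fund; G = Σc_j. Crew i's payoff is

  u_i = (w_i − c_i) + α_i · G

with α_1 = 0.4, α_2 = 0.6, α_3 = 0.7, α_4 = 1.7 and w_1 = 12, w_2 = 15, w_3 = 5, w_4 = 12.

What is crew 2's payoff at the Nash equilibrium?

∂u_i/∂c_i = α_i − 1, so crew i contributes w_i if α_i > 1, else 0.
α_i > 1 for i ∈ {4}; NE contributions (0, 0, 0, 12), G = 12.
u_2 = (15 − 0) + 0.6·12 = 22.2.

22.2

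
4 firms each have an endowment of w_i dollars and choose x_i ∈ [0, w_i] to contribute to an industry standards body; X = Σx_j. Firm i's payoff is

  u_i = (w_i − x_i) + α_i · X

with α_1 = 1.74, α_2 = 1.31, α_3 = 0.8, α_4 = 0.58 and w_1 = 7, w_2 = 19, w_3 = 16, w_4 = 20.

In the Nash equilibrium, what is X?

26

∂u_i/∂x_i = α_i − 1, so firm i contributes w_i if α_i > 1, else 0.
α_i > 1 for i ∈ {1, 2}; NE contributions (7, 19, 0, 0), X = 26.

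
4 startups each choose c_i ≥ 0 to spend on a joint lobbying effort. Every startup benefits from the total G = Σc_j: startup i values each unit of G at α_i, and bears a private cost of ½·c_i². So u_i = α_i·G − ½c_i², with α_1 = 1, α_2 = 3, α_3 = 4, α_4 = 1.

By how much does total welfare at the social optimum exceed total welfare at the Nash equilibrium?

94.5

Startup i's FOC: ∂u_i/∂c_i = α_i − c_i = 0, so c_i* = α_i.
NE contributions = (1, 3, 4, 1); G = 9.
W^NE = (Σα)·G − ½Σα_i² = 9² − ½·27 = 67.5.
Planner sets c_i = Σα_j = 9 for every i, so G^SO = 4·9 = 36.
W^SO = (Σα)·G^SO − ½·4·(Σα)² = (4/2)·9² = 162.
Deadweight loss = W^SO − W^NE = 94.5.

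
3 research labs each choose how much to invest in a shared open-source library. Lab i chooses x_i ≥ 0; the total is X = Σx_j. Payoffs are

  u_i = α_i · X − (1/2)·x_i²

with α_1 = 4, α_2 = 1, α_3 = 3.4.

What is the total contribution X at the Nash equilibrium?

Lab i's FOC: ∂u_i/∂x_i = α_i − x_i = 0, so x_i* = α_i.
NE contributions = (4, 1, 3.4); X = 8.4.

8.4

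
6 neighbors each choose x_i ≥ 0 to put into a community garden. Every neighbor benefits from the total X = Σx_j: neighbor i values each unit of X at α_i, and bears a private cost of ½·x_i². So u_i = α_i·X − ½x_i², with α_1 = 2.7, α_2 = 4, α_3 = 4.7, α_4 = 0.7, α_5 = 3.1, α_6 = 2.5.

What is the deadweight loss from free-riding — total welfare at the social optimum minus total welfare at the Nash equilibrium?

657.445

Neighbor i's FOC: ∂u_i/∂x_i = α_i − x_i = 0, so x_i* = α_i.
NE contributions = (2.7, 4, 4.7, 0.7, 3.1, 2.5); X = 17.7.
W^NE = (Σα)·X − ½Σα_i² = 17.7² − ½·61.73 = 282.425.
Planner sets x_i = Σα_j = 17.7 for every i, so X^SO = 6·17.7 = 106.2.
W^SO = (Σα)·X^SO − ½·6·(Σα)² = (6/2)·17.7² = 939.87.
Deadweight loss = W^SO − W^NE = 657.445.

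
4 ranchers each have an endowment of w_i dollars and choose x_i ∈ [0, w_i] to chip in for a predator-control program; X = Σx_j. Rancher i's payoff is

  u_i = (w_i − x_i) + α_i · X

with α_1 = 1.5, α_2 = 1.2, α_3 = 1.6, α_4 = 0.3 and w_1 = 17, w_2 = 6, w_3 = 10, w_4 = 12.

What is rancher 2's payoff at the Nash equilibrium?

∂u_i/∂x_i = α_i − 1, so rancher i contributes w_i if α_i > 1, else 0.
α_i > 1 for i ∈ {1, 2, 3}; NE contributions (17, 6, 10, 0), X = 33.
u_2 = (6 − 6) + 1.2·33 = 39.6.

39.6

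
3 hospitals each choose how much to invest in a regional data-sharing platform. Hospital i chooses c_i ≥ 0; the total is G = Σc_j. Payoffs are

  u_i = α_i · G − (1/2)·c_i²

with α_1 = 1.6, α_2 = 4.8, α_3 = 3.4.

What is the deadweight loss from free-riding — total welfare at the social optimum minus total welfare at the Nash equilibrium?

Hospital i's FOC: ∂u_i/∂c_i = α_i − c_i = 0, so c_i* = α_i.
NE contributions = (1.6, 4.8, 3.4); G = 9.8.
W^NE = (Σα)·G − ½Σα_i² = 9.8² − ½·37.16 = 77.46.
Planner sets c_i = Σα_j = 9.8 for every i, so G^SO = 3·9.8 = 29.4.
W^SO = (Σα)·G^SO − ½·3·(Σα)² = (3/2)·9.8² = 144.06.
Deadweight loss = W^SO − W^NE = 66.6.

66.6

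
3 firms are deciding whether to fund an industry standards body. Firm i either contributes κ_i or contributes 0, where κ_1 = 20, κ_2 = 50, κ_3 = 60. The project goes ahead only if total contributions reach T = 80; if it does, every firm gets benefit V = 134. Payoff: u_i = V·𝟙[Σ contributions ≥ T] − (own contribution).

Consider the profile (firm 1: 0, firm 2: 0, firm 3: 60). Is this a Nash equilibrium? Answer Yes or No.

No

Total = 60 < 80: not provided.
Firm 1 (pledges 0, payoff 0): pledging 20 → total 80, payoff 114. Profitable deviation.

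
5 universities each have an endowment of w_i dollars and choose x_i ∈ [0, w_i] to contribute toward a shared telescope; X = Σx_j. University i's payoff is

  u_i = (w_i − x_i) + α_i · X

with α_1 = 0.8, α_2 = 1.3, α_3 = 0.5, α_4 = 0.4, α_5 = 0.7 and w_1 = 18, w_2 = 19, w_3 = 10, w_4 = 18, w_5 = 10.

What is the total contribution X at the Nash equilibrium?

19

∂u_i/∂x_i = α_i − 1, so university i contributes w_i if α_i > 1, else 0.
α_i > 1 for i ∈ {2}; NE contributions (0, 19, 0, 0, 0), X = 19.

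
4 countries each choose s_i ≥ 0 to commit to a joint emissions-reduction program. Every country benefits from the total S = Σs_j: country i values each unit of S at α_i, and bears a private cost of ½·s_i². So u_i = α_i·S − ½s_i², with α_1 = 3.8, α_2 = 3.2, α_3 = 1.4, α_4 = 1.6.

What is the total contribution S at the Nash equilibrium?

Country i's FOC: ∂u_i/∂s_i = α_i − s_i = 0, so s_i* = α_i.
NE contributions = (3.8, 3.2, 1.4, 1.6); S = 10.

10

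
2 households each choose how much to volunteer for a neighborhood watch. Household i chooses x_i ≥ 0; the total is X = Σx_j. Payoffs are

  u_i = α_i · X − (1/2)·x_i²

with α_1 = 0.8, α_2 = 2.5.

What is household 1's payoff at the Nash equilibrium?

Household i's FOC: ∂u_i/∂x_i = α_i − x_i = 0, so x_i* = α_i.
NE contributions = (0.8, 2.5); X = 3.3.
u_1 = α_1·X − ½·(x_1)² = 0.8·3.3 − ½·0.8² = 2.32.

2.32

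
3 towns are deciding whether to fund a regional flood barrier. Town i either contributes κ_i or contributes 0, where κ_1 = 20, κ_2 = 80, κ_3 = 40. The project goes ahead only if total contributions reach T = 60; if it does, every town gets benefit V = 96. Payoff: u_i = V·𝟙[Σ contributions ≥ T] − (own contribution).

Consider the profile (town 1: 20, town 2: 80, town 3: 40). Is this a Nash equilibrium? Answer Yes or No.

No

Total = 140 ≥ 60: provided.
Town 1 (pledges 20, payoff 76): dropping to 0 → total 120, payoff 96. Profitable deviation.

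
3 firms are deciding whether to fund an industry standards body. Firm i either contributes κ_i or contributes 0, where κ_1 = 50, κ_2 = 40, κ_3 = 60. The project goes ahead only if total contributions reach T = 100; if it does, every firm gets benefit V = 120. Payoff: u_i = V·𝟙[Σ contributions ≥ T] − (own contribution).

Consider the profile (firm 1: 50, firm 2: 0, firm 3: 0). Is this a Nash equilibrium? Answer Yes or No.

Total = 50 < 100: not provided.
Firm 1 (pledges 50, payoff -50): dropping to 0 → total 0, payoff 0. Profitable deviation.

No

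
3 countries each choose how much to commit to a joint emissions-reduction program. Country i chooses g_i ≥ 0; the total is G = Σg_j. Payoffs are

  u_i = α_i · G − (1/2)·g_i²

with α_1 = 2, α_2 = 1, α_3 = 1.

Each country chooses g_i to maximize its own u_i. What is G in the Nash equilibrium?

Country i's FOC: ∂u_i/∂g_i = α_i − g_i = 0, so g_i* = α_i.
NE contributions = (2, 1, 1); G = 4.

4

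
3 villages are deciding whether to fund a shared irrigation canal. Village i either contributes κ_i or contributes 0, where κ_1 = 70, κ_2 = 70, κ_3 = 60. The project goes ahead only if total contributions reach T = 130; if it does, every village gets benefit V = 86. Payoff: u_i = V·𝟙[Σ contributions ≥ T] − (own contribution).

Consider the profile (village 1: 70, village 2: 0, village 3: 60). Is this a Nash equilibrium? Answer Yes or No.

Total = 130 ≥ 130: provided.
Village 1 (pledges 70, payoff 16): dropping to 0 → total 60, payoff 0. No gain.
Village 2 (pledges 0, payoff 86): pledging 70 → total 200, payoff 16. No gain.
Village 3 (pledges 60, payoff 26): dropping to 0 → total 70, payoff 0. No gain.

Yes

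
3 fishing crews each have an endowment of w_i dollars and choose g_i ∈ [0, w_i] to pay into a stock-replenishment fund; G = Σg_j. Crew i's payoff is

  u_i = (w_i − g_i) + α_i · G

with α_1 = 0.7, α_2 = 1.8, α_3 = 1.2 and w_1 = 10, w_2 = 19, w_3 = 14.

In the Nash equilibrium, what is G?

33

∂u_i/∂g_i = α_i − 1, so crew i contributes w_i if α_i > 1, else 0.
α_i > 1 for i ∈ {2, 3}; NE contributions (0, 19, 14), G = 33.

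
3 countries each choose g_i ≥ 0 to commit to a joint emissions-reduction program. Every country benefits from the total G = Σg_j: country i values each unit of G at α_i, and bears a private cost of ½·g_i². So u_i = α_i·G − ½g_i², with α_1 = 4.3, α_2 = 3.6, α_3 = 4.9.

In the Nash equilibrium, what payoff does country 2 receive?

39.6

Country i's FOC: ∂u_i/∂g_i = α_i − g_i = 0, so g_i* = α_i.
NE contributions = (4.3, 3.6, 4.9); G = 12.8.
u_2 = α_2·G − ½·(g_2)² = 3.6·12.8 − ½·3.6² = 39.6.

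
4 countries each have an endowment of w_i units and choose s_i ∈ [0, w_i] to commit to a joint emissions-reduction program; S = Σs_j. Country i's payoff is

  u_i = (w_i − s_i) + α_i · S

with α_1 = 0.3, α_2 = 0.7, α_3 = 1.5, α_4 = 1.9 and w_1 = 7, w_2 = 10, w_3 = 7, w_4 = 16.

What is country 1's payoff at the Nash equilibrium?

13.9

∂u_i/∂s_i = α_i − 1, so country i contributes w_i if α_i > 1, else 0.
α_i > 1 for i ∈ {3, 4}; NE contributions (0, 0, 7, 16), S = 23.
u_1 = (7 − 0) + 0.3·23 = 13.9.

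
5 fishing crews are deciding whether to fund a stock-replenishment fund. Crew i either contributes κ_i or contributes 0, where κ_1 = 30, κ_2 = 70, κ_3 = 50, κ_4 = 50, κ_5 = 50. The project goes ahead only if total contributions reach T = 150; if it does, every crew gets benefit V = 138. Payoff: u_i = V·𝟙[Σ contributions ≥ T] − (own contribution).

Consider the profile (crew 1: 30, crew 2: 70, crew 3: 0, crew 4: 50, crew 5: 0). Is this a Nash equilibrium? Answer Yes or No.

Yes

Total = 150 ≥ 150: provided.
Crew 1 (pledges 30, payoff 108): dropping to 0 → total 120, payoff 0. No gain.
Crew 2 (pledges 70, payoff 68): dropping to 0 → total 80, payoff 0. No gain.
Crew 3 (pledges 0, payoff 138): pledging 50 → total 200, payoff 88. No gain.
Crew 4 (pledges 50, payoff 88): dropping to 0 → total 100, payoff 0. No gain.
Crew 5 (pledges 0, payoff 138): pledging 50 → total 200, payoff 88. No gain.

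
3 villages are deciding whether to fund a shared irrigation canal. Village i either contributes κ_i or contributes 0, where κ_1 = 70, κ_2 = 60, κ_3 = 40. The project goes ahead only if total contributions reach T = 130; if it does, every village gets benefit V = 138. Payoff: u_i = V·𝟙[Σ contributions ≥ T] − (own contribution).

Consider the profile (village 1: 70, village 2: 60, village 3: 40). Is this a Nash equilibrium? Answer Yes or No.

No

Total = 170 ≥ 130: provided.
Village 1 (pledges 70, payoff 68): dropping to 0 → total 100, payoff 0. No gain.
Village 2 (pledges 60, payoff 78): dropping to 0 → total 110, payoff 0. No gain.
Village 3 (pledges 40, payoff 98): dropping to 0 → total 130, payoff 138. Profitable deviation.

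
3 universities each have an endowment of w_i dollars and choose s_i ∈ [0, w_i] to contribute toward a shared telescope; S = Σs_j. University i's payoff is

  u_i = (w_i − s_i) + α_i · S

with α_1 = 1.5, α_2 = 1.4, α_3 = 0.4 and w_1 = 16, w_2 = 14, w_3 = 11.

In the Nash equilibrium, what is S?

∂u_i/∂s_i = α_i − 1, so university i contributes w_i if α_i > 1, else 0.
α_i > 1 for i ∈ {1, 2}; NE contributions (16, 14, 0), S = 30.

30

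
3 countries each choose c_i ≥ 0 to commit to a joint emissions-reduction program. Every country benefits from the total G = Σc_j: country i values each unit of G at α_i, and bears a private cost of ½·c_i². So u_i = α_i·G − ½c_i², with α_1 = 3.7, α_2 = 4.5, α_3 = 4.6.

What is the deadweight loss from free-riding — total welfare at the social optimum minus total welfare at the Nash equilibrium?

Country i's FOC: ∂u_i/∂c_i = α_i − c_i = 0, so c_i* = α_i.
NE contributions = (3.7, 4.5, 4.6); G = 12.8.
W^NE = (Σα)·G − ½Σα_i² = 12.8² − ½·55.1 = 136.29.
Planner sets c_i = Σα_j = 12.8 for every i, so G^SO = 3·12.8 = 38.4.
W^SO = (Σα)·G^SO − ½·3·(Σα)² = (3/2)·12.8² = 245.76.
Deadweight loss = W^SO − W^NE = 109.47.

109.47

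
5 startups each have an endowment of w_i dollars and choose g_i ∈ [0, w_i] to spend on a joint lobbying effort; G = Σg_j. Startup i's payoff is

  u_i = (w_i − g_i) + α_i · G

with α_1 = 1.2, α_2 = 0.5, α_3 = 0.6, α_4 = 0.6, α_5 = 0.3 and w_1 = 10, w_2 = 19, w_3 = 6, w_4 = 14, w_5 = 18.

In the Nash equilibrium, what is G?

∂u_i/∂g_i = α_i − 1, so startup i contributes w_i if α_i > 1, else 0.
α_i > 1 for i ∈ {1}; NE contributions (10, 0, 0, 0, 0), G = 10.

10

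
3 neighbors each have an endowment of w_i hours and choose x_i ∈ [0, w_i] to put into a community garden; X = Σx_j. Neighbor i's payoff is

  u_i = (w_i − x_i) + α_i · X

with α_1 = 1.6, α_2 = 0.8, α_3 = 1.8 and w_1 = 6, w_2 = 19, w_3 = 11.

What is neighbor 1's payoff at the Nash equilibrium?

27.2

∂u_i/∂x_i = α_i − 1, so neighbor i contributes w_i if α_i > 1, else 0.
α_i > 1 for i ∈ {1, 3}; NE contributions (6, 0, 11), X = 17.
u_1 = (6 − 6) + 1.6·17 = 27.2.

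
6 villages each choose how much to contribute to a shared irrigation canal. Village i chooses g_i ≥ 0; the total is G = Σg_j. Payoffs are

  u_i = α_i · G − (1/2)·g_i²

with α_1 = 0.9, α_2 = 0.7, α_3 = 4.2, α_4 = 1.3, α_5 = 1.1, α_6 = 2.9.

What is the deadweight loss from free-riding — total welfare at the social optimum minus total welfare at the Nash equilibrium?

261.545

Village i's FOC: ∂u_i/∂g_i = α_i − g_i = 0, so g_i* = α_i.
NE contributions = (0.9, 0.7, 4.2, 1.3, 1.1, 2.9); G = 11.1.
W^NE = (Σα)·G − ½Σα_i² = 11.1² − ½·30.25 = 108.085.
Planner sets g_i = Σα_j = 11.1 for every i, so G^SO = 6·11.1 = 66.6.
W^SO = (Σα)·G^SO − ½·6·(Σα)² = (6/2)·11.1² = 369.63.
Deadweight loss = W^SO − W^NE = 261.545.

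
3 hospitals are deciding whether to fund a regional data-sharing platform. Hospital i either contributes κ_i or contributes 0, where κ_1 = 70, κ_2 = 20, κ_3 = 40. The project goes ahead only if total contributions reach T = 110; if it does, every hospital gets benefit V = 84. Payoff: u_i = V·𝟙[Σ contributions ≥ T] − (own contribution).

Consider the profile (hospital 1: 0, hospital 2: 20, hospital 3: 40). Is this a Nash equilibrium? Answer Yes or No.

Total = 60 < 110: not provided.
Hospital 1 (pledges 0, payoff 0): pledging 70 → total 130, payoff 14. Profitable deviation.

No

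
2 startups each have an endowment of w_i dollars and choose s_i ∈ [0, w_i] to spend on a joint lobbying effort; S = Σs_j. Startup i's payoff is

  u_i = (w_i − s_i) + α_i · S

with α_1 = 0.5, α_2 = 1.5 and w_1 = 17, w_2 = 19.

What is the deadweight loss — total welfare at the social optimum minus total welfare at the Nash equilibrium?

17

∂u_i/∂s_i = α_i − 1, so startup i contributes w_i if α_i > 1, else 0.
α_i > 1 for i ∈ {2}; NE contributions (0, 19), S = 19.
W^NE = Σw_i − S^NE + (Σα_i)·S^NE = 36 + 1·19 = 55.
Planner: ∂(Σu_j)/∂s_i = Σα_j − 1 = 1 > 0, so everyone contributes w_i; S^SO = 36, W^SO = 36 + 1·36 = 72.
Deadweight loss = 17.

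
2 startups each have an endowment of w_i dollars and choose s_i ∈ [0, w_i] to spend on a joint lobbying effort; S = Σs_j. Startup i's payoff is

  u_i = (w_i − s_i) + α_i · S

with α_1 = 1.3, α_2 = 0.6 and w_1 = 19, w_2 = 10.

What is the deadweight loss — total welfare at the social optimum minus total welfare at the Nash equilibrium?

9

∂u_i/∂s_i = α_i − 1, so startup i contributes w_i if α_i > 1, else 0.
α_i > 1 for i ∈ {1}; NE contributions (19, 0), S = 19.
W^NE = Σw_i − S^NE + (Σα_i)·S^NE = 29 + 0.9·19 = 46.1.
Planner: ∂(Σu_j)/∂s_i = Σα_j − 1 = 0.9 > 0, so everyone contributes w_i; S^SO = 29, W^SO = 29 + 0.9·29 = 55.1.
Deadweight loss = 9.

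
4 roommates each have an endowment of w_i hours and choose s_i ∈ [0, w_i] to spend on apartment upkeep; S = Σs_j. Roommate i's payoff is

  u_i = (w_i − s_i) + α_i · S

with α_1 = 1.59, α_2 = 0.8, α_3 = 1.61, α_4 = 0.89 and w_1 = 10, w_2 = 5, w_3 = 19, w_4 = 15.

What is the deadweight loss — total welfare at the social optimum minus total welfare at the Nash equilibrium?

77.8

∂u_i/∂s_i = α_i − 1, so roommate i contributes w_i if α_i > 1, else 0.
α_i > 1 for i ∈ {1, 3}; NE contributions (10, 0, 19, 0), S = 29.
W^NE = Σw_i − S^NE + (Σα_i)·S^NE = 49 + 3.89·29 = 161.81.
Planner: ∂(Σu_j)/∂s_i = Σα_j − 1 = 3.89 > 0, so everyone contributes w_i; S^SO = 49, W^SO = 49 + 3.89·49 = 239.61.
Deadweight loss = 77.8.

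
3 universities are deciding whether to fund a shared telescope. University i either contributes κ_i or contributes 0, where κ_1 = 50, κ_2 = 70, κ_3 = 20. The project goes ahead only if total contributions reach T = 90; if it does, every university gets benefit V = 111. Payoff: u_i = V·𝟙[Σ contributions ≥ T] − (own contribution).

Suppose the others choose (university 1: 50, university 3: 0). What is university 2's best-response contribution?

Others' total = 50. Contributing 70 brings total to 120 ≥ 90: gain V − κ_2 = 41.
Best response: 70.

70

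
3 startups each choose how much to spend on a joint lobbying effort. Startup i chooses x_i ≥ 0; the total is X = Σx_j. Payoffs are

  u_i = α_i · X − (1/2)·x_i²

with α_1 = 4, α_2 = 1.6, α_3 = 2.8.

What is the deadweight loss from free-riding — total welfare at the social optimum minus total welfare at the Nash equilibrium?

Startup i's FOC: ∂u_i/∂x_i = α_i − x_i = 0, so x_i* = α_i.
NE contributions = (4, 1.6, 2.8); X = 8.4.
W^NE = (Σα)·X − ½Σα_i² = 8.4² − ½·26.4 = 57.36.
Planner sets x_i = Σα_j = 8.4 for every i, so X^SO = 3·8.4 = 25.2.
W^SO = (Σα)·X^SO − ½·3·(Σα)² = (3/2)·8.4² = 105.84.
Deadweight loss = W^SO − W^NE = 48.48.

48.48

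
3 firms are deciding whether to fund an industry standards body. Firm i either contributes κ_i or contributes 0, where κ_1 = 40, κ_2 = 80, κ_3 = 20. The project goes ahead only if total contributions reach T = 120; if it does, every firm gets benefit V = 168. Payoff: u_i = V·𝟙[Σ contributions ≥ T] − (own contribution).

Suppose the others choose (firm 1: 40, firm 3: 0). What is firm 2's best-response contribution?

80

Others' total = 40. Contributing 80 brings total to 120 ≥ 120: gain V − κ_2 = 88.
Best response: 80.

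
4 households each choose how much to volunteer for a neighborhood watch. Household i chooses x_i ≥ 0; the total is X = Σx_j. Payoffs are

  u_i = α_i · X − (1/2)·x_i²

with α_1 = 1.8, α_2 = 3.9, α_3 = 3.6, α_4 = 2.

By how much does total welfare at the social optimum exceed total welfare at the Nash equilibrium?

145.395

Household i's FOC: ∂u_i/∂x_i = α_i − x_i = 0, so x_i* = α_i.
NE contributions = (1.8, 3.9, 3.6, 2); X = 11.3.
W^NE = (Σα)·X − ½Σα_i² = 11.3² − ½·35.41 = 109.985.
Planner sets x_i = Σα_j = 11.3 for every i, so X^SO = 4·11.3 = 45.2.
W^SO = (Σα)·X^SO − ½·4·(Σα)² = (4/2)·11.3² = 255.38.
Deadweight loss = W^SO − W^NE = 145.395.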